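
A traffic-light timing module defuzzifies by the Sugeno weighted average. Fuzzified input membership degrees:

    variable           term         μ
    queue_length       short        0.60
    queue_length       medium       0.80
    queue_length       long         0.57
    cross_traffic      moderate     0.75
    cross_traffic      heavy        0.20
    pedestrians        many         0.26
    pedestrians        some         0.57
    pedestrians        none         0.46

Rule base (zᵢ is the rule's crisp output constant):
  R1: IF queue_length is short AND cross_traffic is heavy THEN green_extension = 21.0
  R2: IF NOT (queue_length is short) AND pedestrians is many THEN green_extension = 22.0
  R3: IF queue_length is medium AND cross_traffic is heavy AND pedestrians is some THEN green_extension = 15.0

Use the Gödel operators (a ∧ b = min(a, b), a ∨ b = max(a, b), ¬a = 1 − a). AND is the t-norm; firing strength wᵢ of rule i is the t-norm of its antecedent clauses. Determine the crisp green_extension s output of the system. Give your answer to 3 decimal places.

R1 (z=21.0): short=0.60, heavy=0.20; AND[min(a, b)] → w = 0.20
R2 (z=22.0): ¬short=1−0.60=0.40, many=0.26; AND[min(a, b)] → w = 0.26
R3 (z=15.0): medium=0.80, heavy=0.20, some=0.57; AND[min(a, b)] → w = 0.20
Weighted average = (0.20·21.0 + 0.26·22.0 + 0.20·15.0) / (0.20 + 0.26 + 0.20)
  = 12.9200 / 0.6600 = 19.576

19.576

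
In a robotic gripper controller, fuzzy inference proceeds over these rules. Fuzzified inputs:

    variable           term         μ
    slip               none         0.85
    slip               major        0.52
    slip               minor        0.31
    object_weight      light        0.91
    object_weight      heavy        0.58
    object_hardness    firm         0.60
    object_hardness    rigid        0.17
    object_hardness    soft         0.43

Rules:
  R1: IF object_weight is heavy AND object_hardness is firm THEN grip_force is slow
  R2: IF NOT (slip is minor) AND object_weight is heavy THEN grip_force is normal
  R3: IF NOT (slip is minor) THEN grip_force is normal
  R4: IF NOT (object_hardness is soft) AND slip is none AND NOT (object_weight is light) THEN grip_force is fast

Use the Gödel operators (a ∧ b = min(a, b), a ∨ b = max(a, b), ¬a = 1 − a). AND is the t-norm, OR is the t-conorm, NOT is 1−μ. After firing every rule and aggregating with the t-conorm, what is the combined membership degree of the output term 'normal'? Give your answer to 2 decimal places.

R1: heavy=0.58, firm=0.60; AND[min(a, b)] → w = 0.58
R2: ¬minor=1−0.31=0.69, heavy=0.58; AND[min(a, b)] → w = 0.58
R3: ¬minor=1−0.31=0.69 → w = 0.69
R4: ¬soft=1−0.43=0.57, none=0.85, ¬light=1−0.91=0.09; AND[min(a, b)] → w = 0.09
Rules with consequent 'normal': {R2, R3} → strengths 0.58, 0.69
Aggregate via t-conorm [max(a, b)]: 0.69

0.69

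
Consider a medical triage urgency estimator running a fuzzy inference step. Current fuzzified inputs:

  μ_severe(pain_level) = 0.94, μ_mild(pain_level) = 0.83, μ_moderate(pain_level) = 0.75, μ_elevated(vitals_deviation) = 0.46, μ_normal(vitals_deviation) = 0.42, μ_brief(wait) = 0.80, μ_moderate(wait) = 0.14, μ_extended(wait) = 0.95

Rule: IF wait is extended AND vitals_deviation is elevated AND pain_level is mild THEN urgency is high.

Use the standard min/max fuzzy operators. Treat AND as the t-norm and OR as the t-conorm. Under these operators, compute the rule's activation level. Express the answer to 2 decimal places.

firing strength: extended=0.95, elevated=0.46, mild=0.83; AND[min(a, b)] → w = 0.46

0.46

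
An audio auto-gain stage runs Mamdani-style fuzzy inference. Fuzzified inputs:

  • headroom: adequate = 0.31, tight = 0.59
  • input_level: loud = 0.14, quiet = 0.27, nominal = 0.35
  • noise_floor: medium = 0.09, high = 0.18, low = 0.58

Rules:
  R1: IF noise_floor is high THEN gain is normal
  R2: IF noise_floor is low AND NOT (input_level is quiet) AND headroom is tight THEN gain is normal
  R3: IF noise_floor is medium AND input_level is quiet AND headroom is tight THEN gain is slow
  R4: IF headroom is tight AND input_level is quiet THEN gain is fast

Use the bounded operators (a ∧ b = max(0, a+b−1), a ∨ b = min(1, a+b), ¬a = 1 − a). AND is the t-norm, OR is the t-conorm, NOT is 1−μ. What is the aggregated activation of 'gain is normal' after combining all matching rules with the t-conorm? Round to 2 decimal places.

0.18

R1: high=0.18 → w = 0.18
R2: low=0.58, ¬quiet=1−0.27=0.73, tight=0.59; AND[max(0, a+b−1)] → w = 0.00
R3: medium=0.09, quiet=0.27, tight=0.59; AND[max(0, a+b−1)] → w = 0.00
R4: tight=0.59, quiet=0.27; AND[max(0, a+b−1)] → w = 0.00
Rules with consequent 'normal': {R1, R2} → strengths 0.18, 0.00
Aggregate via t-conorm [min(1, a+b)]: 0.18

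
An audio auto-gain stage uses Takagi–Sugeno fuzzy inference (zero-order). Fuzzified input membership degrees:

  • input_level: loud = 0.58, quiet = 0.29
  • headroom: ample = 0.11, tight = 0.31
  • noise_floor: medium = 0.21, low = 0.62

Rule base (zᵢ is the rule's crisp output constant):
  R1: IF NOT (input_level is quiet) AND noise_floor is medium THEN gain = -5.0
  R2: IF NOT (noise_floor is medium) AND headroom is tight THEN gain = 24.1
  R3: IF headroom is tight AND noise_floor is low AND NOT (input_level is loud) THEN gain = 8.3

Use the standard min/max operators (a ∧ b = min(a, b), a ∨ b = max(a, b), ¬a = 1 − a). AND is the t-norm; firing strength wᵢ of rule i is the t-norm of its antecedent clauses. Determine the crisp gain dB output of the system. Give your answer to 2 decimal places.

R1 (z=-5.0): ¬quiet=1−0.29=0.71, medium=0.21; AND[min(a, b)] → w = 0.21
R2 (z=24.1): ¬medium=1−0.21=0.79, tight=0.31; AND[min(a, b)] → w = 0.31
R3 (z=8.3): tight=0.31, low=0.62, ¬loud=1−0.58=0.42; AND[min(a, b)] → w = 0.31
Weighted average = (0.21·-5.0 + 0.31·24.1 + 0.31·8.3) / (0.21 + 0.31 + 0.31)
  = 8.9940 / 0.8300 = 10.84

10.84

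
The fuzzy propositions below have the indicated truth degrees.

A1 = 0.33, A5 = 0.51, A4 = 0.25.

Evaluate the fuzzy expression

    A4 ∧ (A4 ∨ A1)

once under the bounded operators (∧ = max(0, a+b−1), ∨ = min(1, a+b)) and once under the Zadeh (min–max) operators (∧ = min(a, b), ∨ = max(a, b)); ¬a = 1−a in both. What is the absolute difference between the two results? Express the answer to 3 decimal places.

Under bounded:
  A4 ∨ A1 = min(1, a+b) on (0.25, 0.33) = 0.58
  A4 ∧ (A4 ∨ A1) = max(0, a+b−1) on (0.25, 0.58) = 0.00
  → value = 0.0000
Under Zadeh (min–max):
  A4 ∨ A1 = max(a, b) on (0.25, 0.33) = 0.33
  A4 ∧ (A4 ∨ A1) = min(a, b) on (0.25, 0.33) = 0.25
  → value = 0.2500
|0.0000 − 0.2500| = 0.250

0.250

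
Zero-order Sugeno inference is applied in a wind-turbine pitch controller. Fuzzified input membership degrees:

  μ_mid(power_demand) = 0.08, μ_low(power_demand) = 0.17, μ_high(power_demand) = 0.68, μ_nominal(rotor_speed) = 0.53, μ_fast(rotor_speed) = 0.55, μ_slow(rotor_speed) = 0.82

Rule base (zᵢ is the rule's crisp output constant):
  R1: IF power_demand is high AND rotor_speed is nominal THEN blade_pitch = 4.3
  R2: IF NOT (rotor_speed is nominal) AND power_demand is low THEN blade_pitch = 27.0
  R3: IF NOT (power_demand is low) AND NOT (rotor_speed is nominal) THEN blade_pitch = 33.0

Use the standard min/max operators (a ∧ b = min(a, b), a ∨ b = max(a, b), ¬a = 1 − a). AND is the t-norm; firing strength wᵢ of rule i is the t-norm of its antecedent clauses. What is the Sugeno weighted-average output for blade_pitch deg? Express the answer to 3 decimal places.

19.127

R1 (z=4.3): high=0.68, nominal=0.53; AND[min(a, b)] → w = 0.53
R2 (z=27.0): ¬nominal=1−0.53=0.47, low=0.17; AND[min(a, b)] → w = 0.17
R3 (z=33.0): ¬low=1−0.17=0.83, ¬nominal=1−0.53=0.47; AND[min(a, b)] → w = 0.47
Weighted average = (0.53·4.3 + 0.17·27.0 + 0.47·33.0) / (0.53 + 0.17 + 0.47)
  = 22.3790 / 1.1700 = 19.127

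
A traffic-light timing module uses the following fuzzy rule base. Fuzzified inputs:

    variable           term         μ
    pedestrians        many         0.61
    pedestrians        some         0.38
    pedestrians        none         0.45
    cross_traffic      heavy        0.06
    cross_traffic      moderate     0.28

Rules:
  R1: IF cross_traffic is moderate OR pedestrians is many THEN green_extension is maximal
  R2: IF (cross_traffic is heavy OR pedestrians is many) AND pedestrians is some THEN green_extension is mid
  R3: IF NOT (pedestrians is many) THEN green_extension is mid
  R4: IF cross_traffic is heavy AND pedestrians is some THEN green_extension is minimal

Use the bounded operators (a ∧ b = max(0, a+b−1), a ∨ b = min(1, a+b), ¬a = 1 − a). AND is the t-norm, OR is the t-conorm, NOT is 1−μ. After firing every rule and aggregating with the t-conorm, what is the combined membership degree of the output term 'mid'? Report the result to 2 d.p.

0.44

R1: moderate=0.28, many=0.61; OR[min(1, a+b)] → w = 0.89
R2: (heavy=0.06 OR many=0.61) = 0.67; AND[max(0, a+b−1)] with some=0.38 → w = 0.05
R3: ¬many=1−0.61=0.39 → w = 0.39
R4: heavy=0.06, some=0.38; AND[max(0, a+b−1)] → w = 0.00
Rules with consequent 'mid': {R2, R3} → strengths 0.05, 0.39
Aggregate via t-conorm [min(1, a+b)]: 0.44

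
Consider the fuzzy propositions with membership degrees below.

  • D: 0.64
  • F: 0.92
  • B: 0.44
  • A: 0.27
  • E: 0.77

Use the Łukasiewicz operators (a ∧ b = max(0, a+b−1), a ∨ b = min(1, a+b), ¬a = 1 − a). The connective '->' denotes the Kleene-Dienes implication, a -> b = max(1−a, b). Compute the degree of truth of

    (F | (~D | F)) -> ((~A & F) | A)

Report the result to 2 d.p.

~D = 1 − 0.64 = 0.36
~D | F = min(1, a+b) on (0.36, 0.92) = 1.00
F | (~D | F) = min(1, a+b) on (0.92, 1.00) = 1.00
~A = 1 − 0.27 = 0.73
~A & F = max(0, a+b−1) on (0.73, 0.92) = 0.65
(~A & F) | A = min(1, a+b) on (0.65, 0.27) = 0.92
(F | (~D | F)) -> ((~A & F) | A)  [Kleene-Dienes: max(1−a, b)] with a=1.00, b=0.92 → 0.92

0.92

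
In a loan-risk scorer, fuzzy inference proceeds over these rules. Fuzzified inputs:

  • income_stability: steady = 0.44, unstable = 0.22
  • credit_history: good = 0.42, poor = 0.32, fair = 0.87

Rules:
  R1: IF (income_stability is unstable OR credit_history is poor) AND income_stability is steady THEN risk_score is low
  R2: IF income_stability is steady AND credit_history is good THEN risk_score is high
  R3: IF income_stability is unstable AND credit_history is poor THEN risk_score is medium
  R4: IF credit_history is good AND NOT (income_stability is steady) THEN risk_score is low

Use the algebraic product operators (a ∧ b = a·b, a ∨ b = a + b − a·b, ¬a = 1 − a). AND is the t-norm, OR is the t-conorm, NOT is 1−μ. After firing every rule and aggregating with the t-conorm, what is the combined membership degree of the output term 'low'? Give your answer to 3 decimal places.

0.393

R1: (unstable=0.22 OR poor=0.32) = 0.4696; AND[a·b] with steady=0.44 → w = 0.2066
R2: steady=0.44, good=0.42; AND[a·b] → w = 0.1848
R3: unstable=0.22, poor=0.32; AND[a·b] → w = 0.0704
R4: good=0.42, ¬steady=1−0.44=0.56; AND[a·b] → w = 0.2352
Rules with consequent 'low': {R1, R4} → strengths 0.2066, 0.2352
Aggregate via t-conorm [a + b − a·b]: 0.3932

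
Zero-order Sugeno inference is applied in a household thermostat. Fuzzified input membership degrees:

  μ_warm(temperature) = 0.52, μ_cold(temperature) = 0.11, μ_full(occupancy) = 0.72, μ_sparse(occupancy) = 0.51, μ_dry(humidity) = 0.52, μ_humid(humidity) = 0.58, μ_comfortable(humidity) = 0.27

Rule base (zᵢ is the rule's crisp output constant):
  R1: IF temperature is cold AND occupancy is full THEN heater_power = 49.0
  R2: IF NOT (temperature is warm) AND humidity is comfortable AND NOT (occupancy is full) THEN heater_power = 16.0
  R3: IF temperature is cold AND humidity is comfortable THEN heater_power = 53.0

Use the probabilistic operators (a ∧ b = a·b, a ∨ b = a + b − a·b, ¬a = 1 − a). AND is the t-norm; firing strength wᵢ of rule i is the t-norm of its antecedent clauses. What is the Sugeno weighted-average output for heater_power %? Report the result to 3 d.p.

41.570

R1 (z=49.0): cold=0.11, full=0.72; AND[a·b] → w = 0.0792
R2 (z=16.0): ¬warm=1−0.52=0.48, comfortable=0.27, ¬full=1−0.72=0.28; AND[a·b] → w = 0.0363
R3 (z=53.0): cold=0.11, comfortable=0.27; AND[a·b] → w = 0.0297
Weighted average = (0.0792·49.0 + 0.0363·16.0 + 0.0297·53.0) / (0.0792 + 0.0363 + 0.0297)
  = 6.0355 / 0.1452 = 41.570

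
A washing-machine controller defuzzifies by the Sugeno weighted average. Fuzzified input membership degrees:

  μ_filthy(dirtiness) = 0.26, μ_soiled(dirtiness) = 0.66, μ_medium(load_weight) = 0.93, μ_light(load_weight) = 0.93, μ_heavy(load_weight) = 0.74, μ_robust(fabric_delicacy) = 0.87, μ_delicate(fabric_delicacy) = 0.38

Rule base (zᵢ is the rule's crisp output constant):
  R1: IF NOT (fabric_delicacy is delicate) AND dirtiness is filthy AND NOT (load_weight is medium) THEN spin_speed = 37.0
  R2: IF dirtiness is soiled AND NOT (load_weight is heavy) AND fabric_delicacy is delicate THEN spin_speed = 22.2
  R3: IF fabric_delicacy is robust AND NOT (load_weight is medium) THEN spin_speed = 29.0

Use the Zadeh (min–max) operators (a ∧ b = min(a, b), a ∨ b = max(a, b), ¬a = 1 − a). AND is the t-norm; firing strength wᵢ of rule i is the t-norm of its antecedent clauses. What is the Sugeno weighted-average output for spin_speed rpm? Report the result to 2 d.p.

25.98

R1 (z=37.0): ¬delicate=1−0.38=0.62, filthy=0.26, ¬medium=1−0.93=0.07; AND[min(a, b)] → w = 0.07
R2 (z=22.2): soiled=0.66, ¬heavy=1−0.74=0.26, delicate=0.38; AND[min(a, b)] → w = 0.26
R3 (z=29.0): robust=0.87, ¬medium=1−0.93=0.07; AND[min(a, b)] → w = 0.07
Weighted average = (0.07·37.0 + 0.26·22.2 + 0.07·29.0) / (0.07 + 0.26 + 0.07)
  = 10.3920 / 0.4000 = 25.98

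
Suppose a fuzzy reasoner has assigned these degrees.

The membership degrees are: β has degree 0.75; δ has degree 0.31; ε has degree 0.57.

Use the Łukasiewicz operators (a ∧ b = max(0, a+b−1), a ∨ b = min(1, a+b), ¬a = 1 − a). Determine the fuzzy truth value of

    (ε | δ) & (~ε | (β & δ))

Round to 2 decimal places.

0.37

ε | δ = min(1, a+b) on (0.57, 0.31) = 0.88
~ε = 1 − 0.57 = 0.43
β & δ = max(0, a+b−1) on (0.75, 0.31) = 0.06
~ε | (β & δ) = min(1, a+b) on (0.43, 0.06) = 0.49
(ε | δ) & (~ε | (β & δ)) = max(0, a+b−1) on (0.88, 0.49) = 0.37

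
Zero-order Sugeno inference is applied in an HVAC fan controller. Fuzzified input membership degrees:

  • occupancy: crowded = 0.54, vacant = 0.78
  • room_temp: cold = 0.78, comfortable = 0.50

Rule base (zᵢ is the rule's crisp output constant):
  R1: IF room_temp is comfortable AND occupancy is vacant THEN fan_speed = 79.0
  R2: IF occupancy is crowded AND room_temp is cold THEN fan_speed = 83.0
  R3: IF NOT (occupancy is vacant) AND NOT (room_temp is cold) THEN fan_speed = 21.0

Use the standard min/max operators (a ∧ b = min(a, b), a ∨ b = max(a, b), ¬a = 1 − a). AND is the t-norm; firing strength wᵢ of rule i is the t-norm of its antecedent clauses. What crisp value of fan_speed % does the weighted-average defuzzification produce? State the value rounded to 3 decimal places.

R1 (z=79.0): comfortable=0.50, vacant=0.78; AND[min(a, b)] → w = 0.50
R2 (z=83.0): crowded=0.54, cold=0.78; AND[min(a, b)] → w = 0.54
R3 (z=21.0): ¬vacant=1−0.78=0.22, ¬cold=1−0.78=0.22; AND[min(a, b)] → w = 0.22
Weighted average = (0.50·79.0 + 0.54·83.0 + 0.22·21.0) / (0.50 + 0.54 + 0.22)
  = 88.9400 / 1.2600 = 70.587

70.587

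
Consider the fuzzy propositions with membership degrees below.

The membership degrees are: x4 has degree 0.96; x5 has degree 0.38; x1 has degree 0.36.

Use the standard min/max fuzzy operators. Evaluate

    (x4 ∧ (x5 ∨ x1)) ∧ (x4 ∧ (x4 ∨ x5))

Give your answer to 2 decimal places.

0.38

x5 ∨ x1 = max(a, b) on (0.38, 0.36) = 0.38
x4 ∧ (x5 ∨ x1) = min(a, b) on (0.96, 0.38) = 0.38
x4 ∨ x5 = max(a, b) on (0.96, 0.38) = 0.96
x4 ∧ (x4 ∨ x5) = min(a, b) on (0.96, 0.96) = 0.96
(x4 ∧ (x5 ∨ x1)) ∧ (x4 ∧ (x4 ∨ x5)) = min(a, b) on (0.38, 0.96) = 0.38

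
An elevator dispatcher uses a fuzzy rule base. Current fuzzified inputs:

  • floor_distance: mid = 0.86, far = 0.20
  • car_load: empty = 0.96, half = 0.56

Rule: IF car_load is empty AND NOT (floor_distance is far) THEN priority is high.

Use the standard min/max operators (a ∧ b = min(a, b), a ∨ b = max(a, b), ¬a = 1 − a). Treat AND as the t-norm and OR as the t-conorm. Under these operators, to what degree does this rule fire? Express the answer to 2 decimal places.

0.80

firing strength: empty=0.96, ¬far=1−0.20=0.80; AND[min(a, b)] → w = 0.80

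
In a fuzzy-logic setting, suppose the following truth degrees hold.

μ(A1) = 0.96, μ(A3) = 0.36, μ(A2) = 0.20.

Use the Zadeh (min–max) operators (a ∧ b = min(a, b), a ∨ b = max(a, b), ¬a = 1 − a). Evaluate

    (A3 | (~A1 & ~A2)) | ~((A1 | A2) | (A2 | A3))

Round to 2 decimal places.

0.36

~A1 = 1 − 0.96 = 0.04
~A2 = 1 − 0.20 = 0.80
~A1 & ~A2 = min(a, b) on (0.04, 0.80) = 0.04
A3 | (~A1 & ~A2) = max(a, b) on (0.36, 0.04) = 0.36
A1 | A2 = max(a, b) on (0.96, 0.20) = 0.96
A2 | A3 = max(a, b) on (0.20, 0.36) = 0.36
(A1 | A2) | (A2 | A3) = max(a, b) on (0.96, 0.36) = 0.96
~((A1 | A2) | (A2 | A3)) = 1 − 0.96 = 0.04
(A3 | (~A1 & ~A2)) | ~((A1 | A2) | (A2 | A3)) = max(a, b) on (0.36, 0.04) = 0.36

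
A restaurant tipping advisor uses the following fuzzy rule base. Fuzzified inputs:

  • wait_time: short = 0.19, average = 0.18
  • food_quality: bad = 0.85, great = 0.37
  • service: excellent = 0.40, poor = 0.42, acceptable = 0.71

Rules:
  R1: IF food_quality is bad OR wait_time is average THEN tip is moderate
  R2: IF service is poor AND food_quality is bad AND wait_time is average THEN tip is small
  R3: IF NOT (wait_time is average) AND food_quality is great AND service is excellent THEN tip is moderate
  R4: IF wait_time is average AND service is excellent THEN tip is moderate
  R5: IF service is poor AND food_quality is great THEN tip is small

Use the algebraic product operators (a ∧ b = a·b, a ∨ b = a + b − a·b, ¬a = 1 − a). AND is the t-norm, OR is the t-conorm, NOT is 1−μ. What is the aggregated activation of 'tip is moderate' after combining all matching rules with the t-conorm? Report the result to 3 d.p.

0.900

R1: bad=0.85, average=0.18; OR[a + b − a·b] → w = 0.8770
R2: poor=0.42, bad=0.85, average=0.18; AND[a·b] → w = 0.0643
R3: ¬average=1−0.18=0.82, great=0.37, excellent=0.40; AND[a·b] → w = 0.1214
R4: average=0.18, excellent=0.40; AND[a·b] → w = 0.0720
R5: poor=0.42, great=0.37; AND[a·b] → w = 0.1554
Rules with consequent 'moderate': {R1, R3, R4} → strengths 0.8770, 0.1214, 0.0720
Aggregate via t-conorm [a + b − a·b]: 0.8997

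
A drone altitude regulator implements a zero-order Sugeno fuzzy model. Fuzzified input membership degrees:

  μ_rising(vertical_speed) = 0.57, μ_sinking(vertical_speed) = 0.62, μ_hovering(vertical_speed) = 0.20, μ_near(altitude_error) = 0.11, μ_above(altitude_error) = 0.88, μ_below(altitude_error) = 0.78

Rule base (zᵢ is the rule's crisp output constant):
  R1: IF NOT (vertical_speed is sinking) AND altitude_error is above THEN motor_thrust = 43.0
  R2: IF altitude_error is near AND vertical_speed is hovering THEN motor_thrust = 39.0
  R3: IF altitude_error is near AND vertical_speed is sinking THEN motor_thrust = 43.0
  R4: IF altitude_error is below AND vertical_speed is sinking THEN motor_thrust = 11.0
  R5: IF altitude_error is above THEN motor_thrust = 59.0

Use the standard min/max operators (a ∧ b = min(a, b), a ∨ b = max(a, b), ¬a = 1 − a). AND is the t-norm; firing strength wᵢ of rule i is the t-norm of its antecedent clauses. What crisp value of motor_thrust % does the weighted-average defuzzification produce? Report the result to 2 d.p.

R1 (z=43.0): ¬sinking=1−0.62=0.38, above=0.88; AND[min(a, b)] → w = 0.38
R2 (z=39.0): near=0.11, hovering=0.20; AND[min(a, b)] → w = 0.11
R3 (z=43.0): near=0.11, sinking=0.62; AND[min(a, b)] → w = 0.11
R4 (z=11.0): below=0.78, sinking=0.62; AND[min(a, b)] → w = 0.62
R5 (z=59.0): above=0.88 → w = 0.88
Weighted average = (0.38·43.0 + 0.11·39.0 + 0.11·43.0 + 0.62·11.0 + 0.88·59.0) / (0.38 + 0.11 + 0.11 + 0.62 + 0.88)
  = 84.1000 / 2.1000 = 40.05

40.05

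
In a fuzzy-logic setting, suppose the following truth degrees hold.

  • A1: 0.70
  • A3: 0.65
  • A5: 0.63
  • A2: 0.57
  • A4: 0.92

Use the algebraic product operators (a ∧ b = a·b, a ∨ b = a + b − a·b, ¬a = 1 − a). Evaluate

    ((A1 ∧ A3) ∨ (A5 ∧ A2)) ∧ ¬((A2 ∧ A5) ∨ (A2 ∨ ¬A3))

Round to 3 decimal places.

A1 ∧ A3 = a·b on (0.7000, 0.6500) = 0.4550
A5 ∧ A2 = a·b on (0.6300, 0.5700) = 0.3591
(A1 ∧ A3) ∨ (A5 ∧ A2) = a + b − a·b on (0.4550, 0.3591) = 0.6507
A2 ∧ A5 = a·b on (0.5700, 0.6300) = 0.3591
¬A3 = 1 − 0.6500 = 0.3500
A2 ∨ ¬A3 = a + b − a·b on (0.5700, 0.3500) = 0.7205
(A2 ∧ A5) ∨ (A2 ∨ ¬A3) = a + b − a·b on (0.3591, 0.7205) = 0.8209
¬((A2 ∧ A5) ∨ (A2 ∨ ¬A3)) = 1 − 0.8209 = 0.1791
((A1 ∧ A3) ∨ (A5 ∧ A2)) ∧ ¬((A2 ∧ A5) ∨ (A2 ∨ ¬A3)) = a·b on (0.6507, 0.1791) = 0.1166

0.117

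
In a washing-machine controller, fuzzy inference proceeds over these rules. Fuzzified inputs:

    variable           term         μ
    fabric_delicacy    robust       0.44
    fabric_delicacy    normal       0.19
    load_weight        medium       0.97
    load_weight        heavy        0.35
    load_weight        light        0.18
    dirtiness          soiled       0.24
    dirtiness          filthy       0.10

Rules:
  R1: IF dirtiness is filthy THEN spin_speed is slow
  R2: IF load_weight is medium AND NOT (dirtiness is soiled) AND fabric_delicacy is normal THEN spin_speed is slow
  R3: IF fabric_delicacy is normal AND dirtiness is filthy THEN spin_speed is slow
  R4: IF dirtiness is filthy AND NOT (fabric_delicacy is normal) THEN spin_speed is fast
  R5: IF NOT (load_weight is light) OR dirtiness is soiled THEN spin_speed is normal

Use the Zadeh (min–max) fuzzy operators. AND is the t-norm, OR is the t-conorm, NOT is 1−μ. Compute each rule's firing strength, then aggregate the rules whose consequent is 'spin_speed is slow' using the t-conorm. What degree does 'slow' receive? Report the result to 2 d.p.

0.19

R1: filthy=0.10 → w = 0.10
R2: medium=0.97, ¬soiled=1−0.24=0.76, normal=0.19; AND[min(a, b)] → w = 0.19
R3: normal=0.19, filthy=0.10; AND[min(a, b)] → w = 0.10
R4: filthy=0.10, ¬normal=1−0.19=0.81; AND[min(a, b)] → w = 0.10
R5: ¬light=1−0.18=0.82, soiled=0.24; OR[max(a, b)] → w = 0.82
Rules with consequent 'slow': {R1, R2, R3} → strengths 0.10, 0.19, 0.10
Aggregate via t-conorm [max(a, b)]: 0.19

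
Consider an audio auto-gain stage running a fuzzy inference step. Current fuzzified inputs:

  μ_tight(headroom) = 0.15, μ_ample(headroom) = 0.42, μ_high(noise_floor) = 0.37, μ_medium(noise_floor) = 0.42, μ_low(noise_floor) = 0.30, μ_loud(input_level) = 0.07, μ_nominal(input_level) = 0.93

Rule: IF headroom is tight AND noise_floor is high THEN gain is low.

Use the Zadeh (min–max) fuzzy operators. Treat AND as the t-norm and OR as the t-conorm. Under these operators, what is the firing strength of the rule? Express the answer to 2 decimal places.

firing strength: tight=0.15, high=0.37; AND[min(a, b)] → w = 0.15

0.15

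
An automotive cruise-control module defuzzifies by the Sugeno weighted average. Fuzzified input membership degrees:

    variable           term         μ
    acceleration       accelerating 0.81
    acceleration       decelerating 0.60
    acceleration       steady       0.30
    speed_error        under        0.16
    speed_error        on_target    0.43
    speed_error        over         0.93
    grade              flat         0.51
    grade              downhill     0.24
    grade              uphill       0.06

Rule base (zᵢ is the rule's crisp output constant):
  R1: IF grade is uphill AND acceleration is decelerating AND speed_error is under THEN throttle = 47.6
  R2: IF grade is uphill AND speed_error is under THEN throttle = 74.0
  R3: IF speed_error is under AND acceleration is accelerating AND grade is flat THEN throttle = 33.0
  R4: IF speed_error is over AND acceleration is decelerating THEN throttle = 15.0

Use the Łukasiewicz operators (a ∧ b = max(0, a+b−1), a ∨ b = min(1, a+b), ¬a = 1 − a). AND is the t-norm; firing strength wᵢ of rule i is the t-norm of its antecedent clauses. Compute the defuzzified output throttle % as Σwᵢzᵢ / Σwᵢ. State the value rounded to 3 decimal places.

15.000

R1 (z=47.6): uphill=0.06, decelerating=0.60, under=0.16; AND[max(0, a+b−1)] → w = 0.00
R2 (z=74.0): uphill=0.06, under=0.16; AND[max(0, a+b−1)] → w = 0.00
R3 (z=33.0): under=0.16, accelerating=0.81, flat=0.51; AND[max(0, a+b−1)] → w = 0.00
R4 (z=15.0): over=0.93, decelerating=0.60; AND[max(0, a+b−1)] → w = 0.53
Weighted average = (0.00·47.6 + 0.00·74.0 + 0.00·33.0 + 0.53·15.0) / (0.00 + 0.00 + 0.00 + 0.53)
  = 7.9500 / 0.5300 = 15.000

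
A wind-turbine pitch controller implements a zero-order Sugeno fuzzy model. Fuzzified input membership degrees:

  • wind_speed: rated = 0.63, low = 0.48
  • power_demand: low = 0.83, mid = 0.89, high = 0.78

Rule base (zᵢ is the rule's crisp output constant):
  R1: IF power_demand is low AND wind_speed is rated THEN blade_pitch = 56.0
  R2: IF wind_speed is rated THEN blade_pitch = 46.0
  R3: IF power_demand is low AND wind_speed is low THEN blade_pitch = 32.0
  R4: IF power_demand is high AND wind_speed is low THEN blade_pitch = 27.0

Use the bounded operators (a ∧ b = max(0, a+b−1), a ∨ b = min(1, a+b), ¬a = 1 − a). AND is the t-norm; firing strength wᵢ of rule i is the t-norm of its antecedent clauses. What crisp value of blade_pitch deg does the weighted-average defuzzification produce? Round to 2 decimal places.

R1 (z=56.0): low=0.83, rated=0.63; AND[max(0, a+b−1)] → w = 0.46
R2 (z=46.0): rated=0.63 → w = 0.63
R3 (z=32.0): low=0.83, low=0.48; AND[max(0, a+b−1)] → w = 0.31
R4 (z=27.0): high=0.78, low=0.48; AND[max(0, a+b−1)] → w = 0.26
Weighted average = (0.46·56.0 + 0.63·46.0 + 0.31·32.0 + 0.26·27.0) / (0.46 + 0.63 + 0.31 + 0.26)
  = 71.6800 / 1.6600 = 43.18

43.18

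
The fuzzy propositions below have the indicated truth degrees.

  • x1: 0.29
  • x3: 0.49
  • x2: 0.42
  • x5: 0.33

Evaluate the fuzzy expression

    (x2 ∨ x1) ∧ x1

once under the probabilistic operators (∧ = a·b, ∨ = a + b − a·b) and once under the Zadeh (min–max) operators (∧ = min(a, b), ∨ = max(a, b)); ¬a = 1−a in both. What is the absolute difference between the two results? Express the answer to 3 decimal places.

Under probabilistic:
  x2 ∨ x1 = a + b − a·b on (0.4200, 0.2900) = 0.5882
  (x2 ∨ x1) ∧ x1 = a·b on (0.5882, 0.2900) = 0.1706
  → value = 0.1706
Under Zadeh (min–max):
  x2 ∨ x1 = max(a, b) on (0.42, 0.29) = 0.42
  (x2 ∨ x1) ∧ x1 = min(a, b) on (0.42, 0.29) = 0.29
  → value = 0.2900
|0.1706 − 0.2900| = 0.119

0.119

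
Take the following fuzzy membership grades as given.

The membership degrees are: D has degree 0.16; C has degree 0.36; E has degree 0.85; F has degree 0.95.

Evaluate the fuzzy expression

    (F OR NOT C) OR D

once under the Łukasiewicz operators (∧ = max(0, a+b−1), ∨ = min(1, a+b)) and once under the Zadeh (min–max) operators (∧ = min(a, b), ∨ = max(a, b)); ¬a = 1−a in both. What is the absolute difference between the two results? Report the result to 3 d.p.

Under Łukasiewicz:
  NOT C = 1 − 0.36 = 0.64
  F OR NOT C = min(1, a+b) on (0.95, 0.64) = 1.00
  (F OR NOT C) OR D = min(1, a+b) on (1.00, 0.16) = 1.00
  → value = 1.0000
Under Zadeh (min–max):
  NOT C = 1 − 0.36 = 0.64
  F OR NOT C = max(a, b) on (0.95, 0.64) = 0.95
  (F OR NOT C) OR D = max(a, b) on (0.95, 0.16) = 0.95
  → value = 0.9500
|1.0000 − 0.9500| = 0.050

0.050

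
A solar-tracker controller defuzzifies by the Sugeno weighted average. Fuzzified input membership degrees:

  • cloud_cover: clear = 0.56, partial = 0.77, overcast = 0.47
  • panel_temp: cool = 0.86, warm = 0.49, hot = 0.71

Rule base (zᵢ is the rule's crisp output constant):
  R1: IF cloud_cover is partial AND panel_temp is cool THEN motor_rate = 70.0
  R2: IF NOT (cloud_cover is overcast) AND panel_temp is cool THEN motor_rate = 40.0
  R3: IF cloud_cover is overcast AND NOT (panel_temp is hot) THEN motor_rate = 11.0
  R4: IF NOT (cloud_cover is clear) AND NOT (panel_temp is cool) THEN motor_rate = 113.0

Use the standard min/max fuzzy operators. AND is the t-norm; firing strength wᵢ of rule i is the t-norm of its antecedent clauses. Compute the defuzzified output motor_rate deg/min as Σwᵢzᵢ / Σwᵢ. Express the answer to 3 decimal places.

54.399

R1 (z=70.0): partial=0.77, cool=0.86; AND[min(a, b)] → w = 0.77
R2 (z=40.0): ¬overcast=1−0.47=0.53, cool=0.86; AND[min(a, b)] → w = 0.53
R3 (z=11.0): overcast=0.47, ¬hot=1−0.71=0.29; AND[min(a, b)] → w = 0.29
R4 (z=113.0): ¬clear=1−0.56=0.44, ¬cool=1−0.86=0.14; AND[min(a, b)] → w = 0.14
Weighted average = (0.77·70.0 + 0.53·40.0 + 0.29·11.0 + 0.14·113.0) / (0.77 + 0.53 + 0.29 + 0.14)
  = 94.1100 / 1.7300 = 54.399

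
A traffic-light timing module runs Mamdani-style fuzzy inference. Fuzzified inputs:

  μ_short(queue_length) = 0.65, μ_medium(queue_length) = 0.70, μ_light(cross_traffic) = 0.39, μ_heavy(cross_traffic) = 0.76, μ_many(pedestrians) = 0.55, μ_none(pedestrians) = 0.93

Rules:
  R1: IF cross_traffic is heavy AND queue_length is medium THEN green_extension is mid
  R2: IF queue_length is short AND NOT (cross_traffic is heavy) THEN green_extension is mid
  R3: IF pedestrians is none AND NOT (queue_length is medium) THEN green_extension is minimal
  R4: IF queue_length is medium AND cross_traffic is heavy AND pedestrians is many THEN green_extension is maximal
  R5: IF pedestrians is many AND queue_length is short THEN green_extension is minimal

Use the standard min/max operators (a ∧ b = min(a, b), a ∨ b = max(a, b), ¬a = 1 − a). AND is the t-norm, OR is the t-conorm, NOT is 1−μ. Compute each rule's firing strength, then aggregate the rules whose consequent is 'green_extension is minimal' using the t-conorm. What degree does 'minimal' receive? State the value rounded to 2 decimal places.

R1: heavy=0.76, medium=0.70; AND[min(a, b)] → w = 0.70
R2: short=0.65, ¬heavy=1−0.76=0.24; AND[min(a, b)] → w = 0.24
R3: none=0.93, ¬medium=1−0.70=0.30; AND[min(a, b)] → w = 0.30
R4: medium=0.70, heavy=0.76, many=0.55; AND[min(a, b)] → w = 0.55
R5: many=0.55, short=0.65; AND[min(a, b)] → w = 0.55
Rules with consequent 'minimal': {R3, R5} → strengths 0.30, 0.55
Aggregate via t-conorm [max(a, b)]: 0.55

0.55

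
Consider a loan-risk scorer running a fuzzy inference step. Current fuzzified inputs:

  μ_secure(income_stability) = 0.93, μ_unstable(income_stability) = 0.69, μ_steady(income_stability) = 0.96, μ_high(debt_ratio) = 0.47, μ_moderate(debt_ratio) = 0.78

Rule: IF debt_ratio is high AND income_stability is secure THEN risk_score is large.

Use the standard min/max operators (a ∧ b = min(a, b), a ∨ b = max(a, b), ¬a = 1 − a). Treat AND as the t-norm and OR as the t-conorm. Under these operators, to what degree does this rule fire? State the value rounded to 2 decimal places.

0.47

firing strength: high=0.47, secure=0.93; AND[min(a, b)] → w = 0.47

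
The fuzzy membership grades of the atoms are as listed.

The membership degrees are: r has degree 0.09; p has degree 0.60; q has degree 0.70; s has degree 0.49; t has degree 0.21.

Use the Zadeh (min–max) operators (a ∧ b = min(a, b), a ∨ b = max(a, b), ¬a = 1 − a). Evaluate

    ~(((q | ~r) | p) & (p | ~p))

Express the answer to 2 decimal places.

0.40

~r = 1 − 0.09 = 0.91
q | ~r = max(a, b) on (0.70, 0.91) = 0.91
(q | ~r) | p = max(a, b) on (0.91, 0.60) = 0.91
~p = 1 − 0.60 = 0.40
p | ~p = max(a, b) on (0.60, 0.40) = 0.60
((q | ~r) | p) & (p | ~p) = min(a, b) on (0.91, 0.60) = 0.60
~(((q | ~r) | p) & (p | ~p)) = 1 − 0.60 = 0.40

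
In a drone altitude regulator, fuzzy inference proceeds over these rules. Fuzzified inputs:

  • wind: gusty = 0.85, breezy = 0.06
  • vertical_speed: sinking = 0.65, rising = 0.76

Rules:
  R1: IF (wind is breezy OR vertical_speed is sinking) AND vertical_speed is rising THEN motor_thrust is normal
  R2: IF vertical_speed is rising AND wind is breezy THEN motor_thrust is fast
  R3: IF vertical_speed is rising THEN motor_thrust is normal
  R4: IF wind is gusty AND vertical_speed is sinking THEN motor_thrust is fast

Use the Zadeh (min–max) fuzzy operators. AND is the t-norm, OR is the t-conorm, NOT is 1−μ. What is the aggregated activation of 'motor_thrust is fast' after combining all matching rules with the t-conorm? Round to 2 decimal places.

R1: (breezy=0.06 OR sinking=0.65) = 0.65; AND[min(a, b)] with rising=0.76 → w = 0.65
R2: rising=0.76, breezy=0.06; AND[min(a, b)] → w = 0.06
R3: rising=0.76 → w = 0.76
R4: gusty=0.85, sinking=0.65; AND[min(a, b)] → w = 0.65
Rules with consequent 'fast': {R2, R4} → strengths 0.06, 0.65
Aggregate via t-conorm [max(a, b)]: 0.65

0.65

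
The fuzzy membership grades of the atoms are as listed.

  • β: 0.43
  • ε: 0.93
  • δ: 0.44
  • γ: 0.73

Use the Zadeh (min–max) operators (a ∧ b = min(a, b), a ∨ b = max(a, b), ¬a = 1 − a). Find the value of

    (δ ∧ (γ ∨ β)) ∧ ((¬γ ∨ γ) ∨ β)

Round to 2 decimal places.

0.44

γ ∨ β = max(a, b) on (0.73, 0.43) = 0.73
δ ∧ (γ ∨ β) = min(a, b) on (0.44, 0.73) = 0.44
¬γ = 1 − 0.73 = 0.27
¬γ ∨ γ = max(a, b) on (0.27, 0.73) = 0.73
(¬γ ∨ γ) ∨ β = max(a, b) on (0.73, 0.43) = 0.73
(δ ∧ (γ ∨ β)) ∧ ((¬γ ∨ γ) ∨ β) = min(a, b) on (0.44, 0.73) = 0.44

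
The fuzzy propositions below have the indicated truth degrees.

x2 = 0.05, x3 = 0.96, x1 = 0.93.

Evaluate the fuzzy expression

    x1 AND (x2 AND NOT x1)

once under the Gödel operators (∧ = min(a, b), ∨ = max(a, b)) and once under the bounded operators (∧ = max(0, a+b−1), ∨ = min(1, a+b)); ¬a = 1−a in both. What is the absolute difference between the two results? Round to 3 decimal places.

0.050

Under Gödel:
  NOT x1 = 1 − 0.93 = 0.07
  x2 AND NOT x1 = min(a, b) on (0.05, 0.07) = 0.05
  x1 AND (x2 AND NOT x1) = min(a, b) on (0.93, 0.05) = 0.05
  → value = 0.0500
Under bounded:
  NOT x1 = 1 − 0.93 = 0.07
  x2 AND NOT x1 = max(0, a+b−1) on (0.05, 0.07) = 0.00
  x1 AND (x2 AND NOT x1) = max(0, a+b−1) on (0.93, 0.00) = 0.00
  → value = 0.0000
|0.0500 − 0.0000| = 0.050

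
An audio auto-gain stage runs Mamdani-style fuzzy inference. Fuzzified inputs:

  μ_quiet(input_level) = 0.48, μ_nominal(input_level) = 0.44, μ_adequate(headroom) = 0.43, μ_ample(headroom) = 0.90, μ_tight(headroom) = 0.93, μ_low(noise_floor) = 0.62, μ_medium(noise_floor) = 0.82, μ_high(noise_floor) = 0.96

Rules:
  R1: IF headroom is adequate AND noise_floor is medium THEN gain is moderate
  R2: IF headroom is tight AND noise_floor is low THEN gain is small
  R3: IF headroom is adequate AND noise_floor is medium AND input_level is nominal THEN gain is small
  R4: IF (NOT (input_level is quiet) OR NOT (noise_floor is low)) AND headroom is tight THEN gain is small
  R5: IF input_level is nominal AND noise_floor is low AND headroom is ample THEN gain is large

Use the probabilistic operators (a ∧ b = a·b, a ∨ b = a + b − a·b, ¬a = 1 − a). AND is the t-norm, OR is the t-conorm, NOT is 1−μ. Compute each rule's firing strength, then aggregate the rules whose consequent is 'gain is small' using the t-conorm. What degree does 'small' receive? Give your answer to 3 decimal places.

R1: adequate=0.43, medium=0.82; AND[a·b] → w = 0.3526
R2: tight=0.93, low=0.62; AND[a·b] → w = 0.5766
R3: adequate=0.43, medium=0.82, nominal=0.44; AND[a·b] → w = 0.1551
R4: (¬quiet=1−0.48=0.52 OR ¬low=1−0.62=0.38) = 0.7024; AND[a·b] with tight=0.93 → w = 0.6532
R5: nominal=0.44, low=0.62, ample=0.90; AND[a·b] → w = 0.2455
Rules with consequent 'small': {R2, R3, R4} → strengths 0.5766, 0.1551, 0.6532
Aggregate via t-conorm [a + b − a·b]: 0.8760

0.876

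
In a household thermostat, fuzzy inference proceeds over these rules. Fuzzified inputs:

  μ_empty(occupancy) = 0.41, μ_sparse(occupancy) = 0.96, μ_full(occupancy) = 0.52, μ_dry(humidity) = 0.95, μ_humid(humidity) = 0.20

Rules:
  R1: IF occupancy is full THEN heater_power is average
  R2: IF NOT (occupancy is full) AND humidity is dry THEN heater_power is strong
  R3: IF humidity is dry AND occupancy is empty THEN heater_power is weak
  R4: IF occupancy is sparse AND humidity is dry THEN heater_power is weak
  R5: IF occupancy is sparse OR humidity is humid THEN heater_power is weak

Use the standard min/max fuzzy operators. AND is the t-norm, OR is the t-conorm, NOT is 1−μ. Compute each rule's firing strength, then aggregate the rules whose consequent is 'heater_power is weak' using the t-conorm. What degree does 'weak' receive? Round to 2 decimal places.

0.96

R1: full=0.52 → w = 0.52
R2: ¬full=1−0.52=0.48, dry=0.95; AND[min(a, b)] → w = 0.48
R3: dry=0.95, empty=0.41; AND[min(a, b)] → w = 0.41
R4: sparse=0.96, dry=0.95; AND[min(a, b)] → w = 0.95
R5: sparse=0.96, humid=0.20; OR[max(a, b)] → w = 0.96
Rules with consequent 'weak': {R3, R4, R5} → strengths 0.41, 0.95, 0.96
Aggregate via t-conorm [max(a, b)]: 0.96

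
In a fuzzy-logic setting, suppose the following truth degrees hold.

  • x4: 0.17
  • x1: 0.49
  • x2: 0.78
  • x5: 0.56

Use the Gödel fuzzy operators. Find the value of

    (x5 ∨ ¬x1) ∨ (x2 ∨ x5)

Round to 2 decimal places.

0.78

¬x1 = 1 − 0.49 = 0.51
x5 ∨ ¬x1 = max(a, b) on (0.56, 0.51) = 0.56
x2 ∨ x5 = max(a, b) on (0.78, 0.56) = 0.78
(x5 ∨ ¬x1) ∨ (x2 ∨ x5) = max(a, b) on (0.56, 0.78) = 0.78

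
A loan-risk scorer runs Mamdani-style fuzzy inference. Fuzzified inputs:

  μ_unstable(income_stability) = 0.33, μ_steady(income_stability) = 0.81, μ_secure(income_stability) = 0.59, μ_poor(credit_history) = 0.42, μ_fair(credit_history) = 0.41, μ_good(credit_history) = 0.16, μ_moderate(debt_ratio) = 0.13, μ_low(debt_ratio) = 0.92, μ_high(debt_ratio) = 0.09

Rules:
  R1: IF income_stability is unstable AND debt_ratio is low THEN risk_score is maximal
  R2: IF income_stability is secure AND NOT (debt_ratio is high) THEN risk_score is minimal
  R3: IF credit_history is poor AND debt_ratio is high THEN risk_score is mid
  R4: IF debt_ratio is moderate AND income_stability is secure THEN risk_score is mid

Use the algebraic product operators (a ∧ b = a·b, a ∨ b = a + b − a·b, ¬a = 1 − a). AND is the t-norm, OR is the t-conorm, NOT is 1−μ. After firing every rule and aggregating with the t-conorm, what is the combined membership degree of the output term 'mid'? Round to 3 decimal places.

R1: unstable=0.33, low=0.92; AND[a·b] → w = 0.3036
R2: secure=0.59, ¬high=1−0.09=0.91; AND[a·b] → w = 0.5369
R3: poor=0.42, high=0.09; AND[a·b] → w = 0.0378
R4: moderate=0.13, secure=0.59; AND[a·b] → w = 0.0767
Rules with consequent 'mid': {R3, R4} → strengths 0.0378, 0.0767
Aggregate via t-conorm [a + b − a·b]: 0.1116

0.112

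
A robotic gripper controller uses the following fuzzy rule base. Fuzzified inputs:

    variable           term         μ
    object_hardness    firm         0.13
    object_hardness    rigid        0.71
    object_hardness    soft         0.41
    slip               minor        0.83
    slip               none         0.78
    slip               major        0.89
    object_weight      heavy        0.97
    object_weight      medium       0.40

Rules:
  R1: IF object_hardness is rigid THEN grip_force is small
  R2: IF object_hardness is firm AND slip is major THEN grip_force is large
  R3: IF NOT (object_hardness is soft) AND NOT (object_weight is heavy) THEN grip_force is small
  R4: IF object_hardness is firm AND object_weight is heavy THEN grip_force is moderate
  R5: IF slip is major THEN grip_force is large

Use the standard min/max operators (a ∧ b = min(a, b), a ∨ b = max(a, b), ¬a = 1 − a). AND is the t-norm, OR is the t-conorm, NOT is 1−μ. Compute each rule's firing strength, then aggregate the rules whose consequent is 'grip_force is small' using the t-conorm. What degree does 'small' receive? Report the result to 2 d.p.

0.71

R1: rigid=0.71 → w = 0.71
R2: firm=0.13, major=0.89; AND[min(a, b)] → w = 0.13
R3: ¬soft=1−0.41=0.59, ¬heavy=1−0.97=0.03; AND[min(a, b)] → w = 0.03
R4: firm=0.13, heavy=0.97; AND[min(a, b)] → w = 0.13
R5: major=0.89 → w = 0.89
Rules with consequent 'small': {R1, R3} → strengths 0.71, 0.03
Aggregate via t-conorm [max(a, b)]: 0.71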